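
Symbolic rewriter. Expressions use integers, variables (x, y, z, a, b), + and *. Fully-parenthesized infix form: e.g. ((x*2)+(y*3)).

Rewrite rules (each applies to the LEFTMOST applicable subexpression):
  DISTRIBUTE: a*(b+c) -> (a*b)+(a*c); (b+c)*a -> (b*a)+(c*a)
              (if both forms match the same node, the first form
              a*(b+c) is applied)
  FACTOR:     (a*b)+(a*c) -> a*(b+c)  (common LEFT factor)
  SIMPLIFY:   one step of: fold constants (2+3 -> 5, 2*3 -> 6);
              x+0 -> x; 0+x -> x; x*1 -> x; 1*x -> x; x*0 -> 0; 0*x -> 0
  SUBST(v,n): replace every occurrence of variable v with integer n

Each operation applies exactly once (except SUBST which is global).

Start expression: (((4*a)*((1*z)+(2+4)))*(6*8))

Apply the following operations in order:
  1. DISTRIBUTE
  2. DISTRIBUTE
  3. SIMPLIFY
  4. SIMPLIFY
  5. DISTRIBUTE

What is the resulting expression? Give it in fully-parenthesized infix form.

Start: (((4*a)*((1*z)+(2+4)))*(6*8))
Apply DISTRIBUTE at L (target: ((4*a)*((1*z)+(2+4)))): (((4*a)*((1*z)+(2+4)))*(6*8)) -> ((((4*a)*(1*z))+((4*a)*(2+4)))*(6*8))
Apply DISTRIBUTE at root (target: ((((4*a)*(1*z))+((4*a)*(2+4)))*(6*8))): ((((4*a)*(1*z))+((4*a)*(2+4)))*(6*8)) -> ((((4*a)*(1*z))*(6*8))+(((4*a)*(2+4))*(6*8)))
Apply SIMPLIFY at LLR (target: (1*z)): ((((4*a)*(1*z))*(6*8))+(((4*a)*(2+4))*(6*8))) -> ((((4*a)*z)*(6*8))+(((4*a)*(2+4))*(6*8)))
Apply SIMPLIFY at LR (target: (6*8)): ((((4*a)*z)*(6*8))+(((4*a)*(2+4))*(6*8))) -> ((((4*a)*z)*48)+(((4*a)*(2+4))*(6*8)))
Apply DISTRIBUTE at RL (target: ((4*a)*(2+4))): ((((4*a)*z)*48)+(((4*a)*(2+4))*(6*8))) -> ((((4*a)*z)*48)+((((4*a)*2)+((4*a)*4))*(6*8)))

Answer: ((((4*a)*z)*48)+((((4*a)*2)+((4*a)*4))*(6*8)))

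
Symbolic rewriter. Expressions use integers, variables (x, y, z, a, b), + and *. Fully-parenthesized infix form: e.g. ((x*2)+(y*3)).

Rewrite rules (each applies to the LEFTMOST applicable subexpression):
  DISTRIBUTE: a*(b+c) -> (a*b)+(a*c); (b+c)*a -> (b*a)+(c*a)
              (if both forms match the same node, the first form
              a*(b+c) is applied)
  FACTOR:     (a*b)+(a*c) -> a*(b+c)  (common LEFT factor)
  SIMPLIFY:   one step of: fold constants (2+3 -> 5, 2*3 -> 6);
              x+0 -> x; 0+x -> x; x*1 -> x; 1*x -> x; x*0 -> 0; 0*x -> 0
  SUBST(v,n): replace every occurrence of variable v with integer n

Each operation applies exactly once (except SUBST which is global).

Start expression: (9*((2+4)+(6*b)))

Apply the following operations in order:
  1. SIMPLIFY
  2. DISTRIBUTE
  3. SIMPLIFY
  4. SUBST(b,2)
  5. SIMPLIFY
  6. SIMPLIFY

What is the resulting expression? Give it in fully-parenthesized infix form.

Answer: (54+108)

Derivation:
Start: (9*((2+4)+(6*b)))
Apply SIMPLIFY at RL (target: (2+4)): (9*((2+4)+(6*b))) -> (9*(6+(6*b)))
Apply DISTRIBUTE at root (target: (9*(6+(6*b)))): (9*(6+(6*b))) -> ((9*6)+(9*(6*b)))
Apply SIMPLIFY at L (target: (9*6)): ((9*6)+(9*(6*b))) -> (54+(9*(6*b)))
Apply SUBST(b,2): (54+(9*(6*b))) -> (54+(9*(6*2)))
Apply SIMPLIFY at RR (target: (6*2)): (54+(9*(6*2))) -> (54+(9*12))
Apply SIMPLIFY at R (target: (9*12)): (54+(9*12)) -> (54+108)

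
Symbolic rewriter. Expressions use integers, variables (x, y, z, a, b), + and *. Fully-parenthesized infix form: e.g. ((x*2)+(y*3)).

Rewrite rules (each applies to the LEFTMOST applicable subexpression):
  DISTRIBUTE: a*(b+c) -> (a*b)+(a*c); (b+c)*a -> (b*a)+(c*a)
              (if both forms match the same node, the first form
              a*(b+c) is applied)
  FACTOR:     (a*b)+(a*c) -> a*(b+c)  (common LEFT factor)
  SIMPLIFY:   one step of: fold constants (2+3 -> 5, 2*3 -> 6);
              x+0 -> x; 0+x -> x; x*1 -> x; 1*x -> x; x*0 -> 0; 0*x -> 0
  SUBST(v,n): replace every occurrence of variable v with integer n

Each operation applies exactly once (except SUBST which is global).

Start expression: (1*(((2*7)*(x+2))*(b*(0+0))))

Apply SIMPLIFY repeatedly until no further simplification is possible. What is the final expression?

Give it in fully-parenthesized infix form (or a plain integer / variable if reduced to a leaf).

Start: (1*(((2*7)*(x+2))*(b*(0+0))))
Step 1: at root: (1*(((2*7)*(x+2))*(b*(0+0)))) -> (((2*7)*(x+2))*(b*(0+0))); overall: (1*(((2*7)*(x+2))*(b*(0+0)))) -> (((2*7)*(x+2))*(b*(0+0)))
Step 2: at LL: (2*7) -> 14; overall: (((2*7)*(x+2))*(b*(0+0))) -> ((14*(x+2))*(b*(0+0)))
Step 3: at RR: (0+0) -> 0; overall: ((14*(x+2))*(b*(0+0))) -> ((14*(x+2))*(b*0))
Step 4: at R: (b*0) -> 0; overall: ((14*(x+2))*(b*0)) -> ((14*(x+2))*0)
Step 5: at root: ((14*(x+2))*0) -> 0; overall: ((14*(x+2))*0) -> 0
Fixed point: 0

Answer: 0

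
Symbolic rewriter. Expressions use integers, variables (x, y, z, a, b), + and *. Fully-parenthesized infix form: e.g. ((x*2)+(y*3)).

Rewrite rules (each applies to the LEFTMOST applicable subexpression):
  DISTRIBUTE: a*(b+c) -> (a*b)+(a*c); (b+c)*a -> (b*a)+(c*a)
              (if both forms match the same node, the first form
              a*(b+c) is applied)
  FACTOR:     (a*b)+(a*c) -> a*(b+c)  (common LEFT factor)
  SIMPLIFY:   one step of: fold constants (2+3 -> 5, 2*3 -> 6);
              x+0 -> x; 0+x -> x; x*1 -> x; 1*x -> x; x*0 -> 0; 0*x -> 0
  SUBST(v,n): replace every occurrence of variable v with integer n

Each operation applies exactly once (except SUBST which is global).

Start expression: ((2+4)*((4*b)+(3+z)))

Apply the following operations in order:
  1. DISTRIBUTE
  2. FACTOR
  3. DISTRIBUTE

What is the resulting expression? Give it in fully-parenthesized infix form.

Start: ((2+4)*((4*b)+(3+z)))
Apply DISTRIBUTE at root (target: ((2+4)*((4*b)+(3+z)))): ((2+4)*((4*b)+(3+z))) -> (((2+4)*(4*b))+((2+4)*(3+z)))
Apply FACTOR at root (target: (((2+4)*(4*b))+((2+4)*(3+z)))): (((2+4)*(4*b))+((2+4)*(3+z))) -> ((2+4)*((4*b)+(3+z)))
Apply DISTRIBUTE at root (target: ((2+4)*((4*b)+(3+z)))): ((2+4)*((4*b)+(3+z))) -> (((2+4)*(4*b))+((2+4)*(3+z)))

Answer: (((2+4)*(4*b))+((2+4)*(3+z)))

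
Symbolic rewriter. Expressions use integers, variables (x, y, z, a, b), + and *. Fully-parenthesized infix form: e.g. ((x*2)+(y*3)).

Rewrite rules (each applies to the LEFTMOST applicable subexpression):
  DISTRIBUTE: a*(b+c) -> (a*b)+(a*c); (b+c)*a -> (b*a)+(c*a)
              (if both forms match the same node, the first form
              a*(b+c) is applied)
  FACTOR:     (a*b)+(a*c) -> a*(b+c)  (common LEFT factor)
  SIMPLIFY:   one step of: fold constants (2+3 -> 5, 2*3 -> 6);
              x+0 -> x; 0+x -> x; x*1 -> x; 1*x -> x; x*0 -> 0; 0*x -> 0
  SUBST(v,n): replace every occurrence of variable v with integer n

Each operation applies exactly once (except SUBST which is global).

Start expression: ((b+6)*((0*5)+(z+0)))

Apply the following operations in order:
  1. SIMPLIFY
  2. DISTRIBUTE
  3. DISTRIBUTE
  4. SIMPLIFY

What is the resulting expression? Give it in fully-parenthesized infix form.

Start: ((b+6)*((0*5)+(z+0)))
Apply SIMPLIFY at RL (target: (0*5)): ((b+6)*((0*5)+(z+0))) -> ((b+6)*(0+(z+0)))
Apply DISTRIBUTE at root (target: ((b+6)*(0+(z+0)))): ((b+6)*(0+(z+0))) -> (((b+6)*0)+((b+6)*(z+0)))
Apply DISTRIBUTE at L (target: ((b+6)*0)): (((b+6)*0)+((b+6)*(z+0))) -> (((b*0)+(6*0))+((b+6)*(z+0)))
Apply SIMPLIFY at LL (target: (b*0)): (((b*0)+(6*0))+((b+6)*(z+0))) -> ((0+(6*0))+((b+6)*(z+0)))

Answer: ((0+(6*0))+((b+6)*(z+0)))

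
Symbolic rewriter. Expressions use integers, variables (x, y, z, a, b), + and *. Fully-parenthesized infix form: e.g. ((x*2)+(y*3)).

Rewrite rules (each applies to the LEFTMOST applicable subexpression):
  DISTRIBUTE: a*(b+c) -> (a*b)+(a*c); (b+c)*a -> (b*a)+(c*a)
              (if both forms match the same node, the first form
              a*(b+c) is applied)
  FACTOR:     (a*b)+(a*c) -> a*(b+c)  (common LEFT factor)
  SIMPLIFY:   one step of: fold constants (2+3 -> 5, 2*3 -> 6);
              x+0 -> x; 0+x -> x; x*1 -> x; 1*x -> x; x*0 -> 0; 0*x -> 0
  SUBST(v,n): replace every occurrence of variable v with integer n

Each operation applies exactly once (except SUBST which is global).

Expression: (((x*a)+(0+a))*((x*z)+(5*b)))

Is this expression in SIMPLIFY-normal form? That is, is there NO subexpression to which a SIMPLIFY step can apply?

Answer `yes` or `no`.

Answer: no

Derivation:
Expression: (((x*a)+(0+a))*((x*z)+(5*b)))
Scanning for simplifiable subexpressions (pre-order)...
  at root: (((x*a)+(0+a))*((x*z)+(5*b))) (not simplifiable)
  at L: ((x*a)+(0+a)) (not simplifiable)
  at LL: (x*a) (not simplifiable)
  at LR: (0+a) (SIMPLIFIABLE)
  at R: ((x*z)+(5*b)) (not simplifiable)
  at RL: (x*z) (not simplifiable)
  at RR: (5*b) (not simplifiable)
Found simplifiable subexpr at path LR: (0+a)
One SIMPLIFY step would give: (((x*a)+a)*((x*z)+(5*b)))
-> NOT in normal form.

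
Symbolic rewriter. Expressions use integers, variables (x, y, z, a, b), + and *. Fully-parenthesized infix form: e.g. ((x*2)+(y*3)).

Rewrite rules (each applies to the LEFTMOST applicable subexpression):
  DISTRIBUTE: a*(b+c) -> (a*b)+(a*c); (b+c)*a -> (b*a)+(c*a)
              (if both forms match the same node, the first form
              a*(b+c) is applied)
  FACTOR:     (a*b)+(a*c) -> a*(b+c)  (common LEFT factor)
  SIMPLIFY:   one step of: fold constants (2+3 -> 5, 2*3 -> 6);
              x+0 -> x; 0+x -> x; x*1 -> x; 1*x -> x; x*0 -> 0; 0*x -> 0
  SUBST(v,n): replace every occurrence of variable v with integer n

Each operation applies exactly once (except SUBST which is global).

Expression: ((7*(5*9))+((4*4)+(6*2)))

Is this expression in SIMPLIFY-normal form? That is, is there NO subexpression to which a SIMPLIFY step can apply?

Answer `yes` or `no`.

Expression: ((7*(5*9))+((4*4)+(6*2)))
Scanning for simplifiable subexpressions (pre-order)...
  at root: ((7*(5*9))+((4*4)+(6*2))) (not simplifiable)
  at L: (7*(5*9)) (not simplifiable)
  at LR: (5*9) (SIMPLIFIABLE)
  at R: ((4*4)+(6*2)) (not simplifiable)
  at RL: (4*4) (SIMPLIFIABLE)
  at RR: (6*2) (SIMPLIFIABLE)
Found simplifiable subexpr at path LR: (5*9)
One SIMPLIFY step would give: ((7*45)+((4*4)+(6*2)))
-> NOT in normal form.

Answer: no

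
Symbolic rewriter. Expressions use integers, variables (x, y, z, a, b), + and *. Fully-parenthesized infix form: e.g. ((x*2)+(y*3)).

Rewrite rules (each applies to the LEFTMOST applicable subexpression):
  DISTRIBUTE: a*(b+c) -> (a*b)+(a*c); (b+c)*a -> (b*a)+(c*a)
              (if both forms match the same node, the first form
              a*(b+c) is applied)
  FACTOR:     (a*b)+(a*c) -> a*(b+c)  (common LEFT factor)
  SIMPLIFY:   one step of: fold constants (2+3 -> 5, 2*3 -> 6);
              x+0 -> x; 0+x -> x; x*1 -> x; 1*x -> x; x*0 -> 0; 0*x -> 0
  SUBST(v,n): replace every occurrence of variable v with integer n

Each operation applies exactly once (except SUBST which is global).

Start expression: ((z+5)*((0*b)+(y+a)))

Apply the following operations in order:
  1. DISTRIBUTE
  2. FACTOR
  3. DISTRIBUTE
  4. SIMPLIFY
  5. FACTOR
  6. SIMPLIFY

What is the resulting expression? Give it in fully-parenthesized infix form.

Answer: ((z+5)*(y+a))

Derivation:
Start: ((z+5)*((0*b)+(y+a)))
Apply DISTRIBUTE at root (target: ((z+5)*((0*b)+(y+a)))): ((z+5)*((0*b)+(y+a))) -> (((z+5)*(0*b))+((z+5)*(y+a)))
Apply FACTOR at root (target: (((z+5)*(0*b))+((z+5)*(y+a)))): (((z+5)*(0*b))+((z+5)*(y+a))) -> ((z+5)*((0*b)+(y+a)))
Apply DISTRIBUTE at root (target: ((z+5)*((0*b)+(y+a)))): ((z+5)*((0*b)+(y+a))) -> (((z+5)*(0*b))+((z+5)*(y+a)))
Apply SIMPLIFY at LR (target: (0*b)): (((z+5)*(0*b))+((z+5)*(y+a))) -> (((z+5)*0)+((z+5)*(y+a)))
Apply FACTOR at root (target: (((z+5)*0)+((z+5)*(y+a)))): (((z+5)*0)+((z+5)*(y+a))) -> ((z+5)*(0+(y+a)))
Apply SIMPLIFY at R (target: (0+(y+a))): ((z+5)*(0+(y+a))) -> ((z+5)*(y+a))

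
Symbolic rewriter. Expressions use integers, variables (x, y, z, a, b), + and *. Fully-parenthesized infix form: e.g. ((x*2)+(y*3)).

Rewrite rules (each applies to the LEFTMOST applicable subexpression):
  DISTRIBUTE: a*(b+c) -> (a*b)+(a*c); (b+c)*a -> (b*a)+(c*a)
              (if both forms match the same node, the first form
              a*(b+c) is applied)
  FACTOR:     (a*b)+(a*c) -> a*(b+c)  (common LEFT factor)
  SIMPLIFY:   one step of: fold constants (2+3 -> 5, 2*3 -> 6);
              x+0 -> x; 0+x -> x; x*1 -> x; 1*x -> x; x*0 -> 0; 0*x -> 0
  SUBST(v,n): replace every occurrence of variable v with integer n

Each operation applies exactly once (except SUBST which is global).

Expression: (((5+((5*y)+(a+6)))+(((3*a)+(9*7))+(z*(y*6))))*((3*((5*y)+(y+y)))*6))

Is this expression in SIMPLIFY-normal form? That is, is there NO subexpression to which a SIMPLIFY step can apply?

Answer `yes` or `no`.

Expression: (((5+((5*y)+(a+6)))+(((3*a)+(9*7))+(z*(y*6))))*((3*((5*y)+(y+y)))*6))
Scanning for simplifiable subexpressions (pre-order)...
  at root: (((5+((5*y)+(a+6)))+(((3*a)+(9*7))+(z*(y*6))))*((3*((5*y)+(y+y)))*6)) (not simplifiable)
  at L: ((5+((5*y)+(a+6)))+(((3*a)+(9*7))+(z*(y*6)))) (not simplifiable)
  at LL: (5+((5*y)+(a+6))) (not simplifiable)
  at LLR: ((5*y)+(a+6)) (not simplifiable)
  at LLRL: (5*y) (not simplifiable)
  at LLRR: (a+6) (not simplifiable)
  at LR: (((3*a)+(9*7))+(z*(y*6))) (not simplifiable)
  at LRL: ((3*a)+(9*7)) (not simplifiable)
  at LRLL: (3*a) (not simplifiable)
  at LRLR: (9*7) (SIMPLIFIABLE)
  at LRR: (z*(y*6)) (not simplifiable)
  at LRRR: (y*6) (not simplifiable)
  at R: ((3*((5*y)+(y+y)))*6) (not simplifiable)
  at RL: (3*((5*y)+(y+y))) (not simplifiable)
  at RLR: ((5*y)+(y+y)) (not simplifiable)
  at RLRL: (5*y) (not simplifiable)
  at RLRR: (y+y) (not simplifiable)
Found simplifiable subexpr at path LRLR: (9*7)
One SIMPLIFY step would give: (((5+((5*y)+(a+6)))+(((3*a)+63)+(z*(y*6))))*((3*((5*y)+(y+y)))*6))
-> NOT in normal form.

Answer: no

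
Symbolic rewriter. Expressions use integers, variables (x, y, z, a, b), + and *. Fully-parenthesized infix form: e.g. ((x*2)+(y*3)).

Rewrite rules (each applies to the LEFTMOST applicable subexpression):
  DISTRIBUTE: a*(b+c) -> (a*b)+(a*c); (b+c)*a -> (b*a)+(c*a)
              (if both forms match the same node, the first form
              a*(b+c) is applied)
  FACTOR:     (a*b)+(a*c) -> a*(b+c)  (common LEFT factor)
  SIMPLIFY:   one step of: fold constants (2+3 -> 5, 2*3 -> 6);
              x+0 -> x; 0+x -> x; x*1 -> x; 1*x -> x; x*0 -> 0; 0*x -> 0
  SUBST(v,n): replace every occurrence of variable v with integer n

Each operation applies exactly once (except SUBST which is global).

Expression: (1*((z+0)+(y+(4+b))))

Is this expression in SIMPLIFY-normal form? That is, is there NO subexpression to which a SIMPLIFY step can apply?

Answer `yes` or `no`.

Expression: (1*((z+0)+(y+(4+b))))
Scanning for simplifiable subexpressions (pre-order)...
  at root: (1*((z+0)+(y+(4+b)))) (SIMPLIFIABLE)
  at R: ((z+0)+(y+(4+b))) (not simplifiable)
  at RL: (z+0) (SIMPLIFIABLE)
  at RR: (y+(4+b)) (not simplifiable)
  at RRR: (4+b) (not simplifiable)
Found simplifiable subexpr at path root: (1*((z+0)+(y+(4+b))))
One SIMPLIFY step would give: ((z+0)+(y+(4+b)))
-> NOT in normal form.

Answer: no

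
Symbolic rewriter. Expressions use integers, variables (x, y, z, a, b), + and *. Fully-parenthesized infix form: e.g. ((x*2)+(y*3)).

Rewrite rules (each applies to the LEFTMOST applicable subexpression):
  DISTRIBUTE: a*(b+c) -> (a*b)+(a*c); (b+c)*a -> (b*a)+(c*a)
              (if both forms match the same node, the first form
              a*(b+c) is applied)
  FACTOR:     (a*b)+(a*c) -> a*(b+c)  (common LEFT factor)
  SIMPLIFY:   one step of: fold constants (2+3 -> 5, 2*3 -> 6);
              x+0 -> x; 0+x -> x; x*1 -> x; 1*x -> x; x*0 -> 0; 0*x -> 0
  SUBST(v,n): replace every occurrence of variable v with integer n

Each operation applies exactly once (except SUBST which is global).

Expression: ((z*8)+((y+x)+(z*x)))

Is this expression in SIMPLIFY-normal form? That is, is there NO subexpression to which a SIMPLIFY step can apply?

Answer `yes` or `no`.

Answer: yes

Derivation:
Expression: ((z*8)+((y+x)+(z*x)))
Scanning for simplifiable subexpressions (pre-order)...
  at root: ((z*8)+((y+x)+(z*x))) (not simplifiable)
  at L: (z*8) (not simplifiable)
  at R: ((y+x)+(z*x)) (not simplifiable)
  at RL: (y+x) (not simplifiable)
  at RR: (z*x) (not simplifiable)
Result: no simplifiable subexpression found -> normal form.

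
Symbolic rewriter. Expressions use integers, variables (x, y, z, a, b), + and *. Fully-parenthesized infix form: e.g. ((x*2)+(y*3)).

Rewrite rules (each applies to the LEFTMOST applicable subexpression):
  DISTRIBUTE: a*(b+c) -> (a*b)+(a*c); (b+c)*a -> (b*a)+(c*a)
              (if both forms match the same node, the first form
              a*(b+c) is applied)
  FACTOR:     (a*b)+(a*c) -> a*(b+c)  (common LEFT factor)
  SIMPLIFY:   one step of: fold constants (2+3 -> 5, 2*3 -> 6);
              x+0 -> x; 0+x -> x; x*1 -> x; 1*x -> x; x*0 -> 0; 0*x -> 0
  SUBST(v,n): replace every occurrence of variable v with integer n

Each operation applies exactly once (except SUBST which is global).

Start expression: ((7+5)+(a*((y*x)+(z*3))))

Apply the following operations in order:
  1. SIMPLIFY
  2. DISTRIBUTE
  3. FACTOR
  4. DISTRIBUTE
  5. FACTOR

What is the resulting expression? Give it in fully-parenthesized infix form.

Start: ((7+5)+(a*((y*x)+(z*3))))
Apply SIMPLIFY at L (target: (7+5)): ((7+5)+(a*((y*x)+(z*3)))) -> (12+(a*((y*x)+(z*3))))
Apply DISTRIBUTE at R (target: (a*((y*x)+(z*3)))): (12+(a*((y*x)+(z*3)))) -> (12+((a*(y*x))+(a*(z*3))))
Apply FACTOR at R (target: ((a*(y*x))+(a*(z*3)))): (12+((a*(y*x))+(a*(z*3)))) -> (12+(a*((y*x)+(z*3))))
Apply DISTRIBUTE at R (target: (a*((y*x)+(z*3)))): (12+(a*((y*x)+(z*3)))) -> (12+((a*(y*x))+(a*(z*3))))
Apply FACTOR at R (target: ((a*(y*x))+(a*(z*3)))): (12+((a*(y*x))+(a*(z*3)))) -> (12+(a*((y*x)+(z*3))))

Answer: (12+(a*((y*x)+(z*3))))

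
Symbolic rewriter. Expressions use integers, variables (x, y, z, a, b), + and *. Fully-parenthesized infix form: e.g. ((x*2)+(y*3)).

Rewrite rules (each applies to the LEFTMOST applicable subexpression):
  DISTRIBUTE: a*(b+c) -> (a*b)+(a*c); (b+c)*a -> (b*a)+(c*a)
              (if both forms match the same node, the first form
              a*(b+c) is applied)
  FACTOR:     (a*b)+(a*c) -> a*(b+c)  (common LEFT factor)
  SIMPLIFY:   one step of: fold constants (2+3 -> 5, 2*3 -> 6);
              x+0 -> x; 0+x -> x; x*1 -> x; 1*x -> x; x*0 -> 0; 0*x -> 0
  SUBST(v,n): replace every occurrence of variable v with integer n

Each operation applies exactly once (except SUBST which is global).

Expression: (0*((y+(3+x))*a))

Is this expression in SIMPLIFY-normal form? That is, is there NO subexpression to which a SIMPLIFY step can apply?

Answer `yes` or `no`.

Answer: no

Derivation:
Expression: (0*((y+(3+x))*a))
Scanning for simplifiable subexpressions (pre-order)...
  at root: (0*((y+(3+x))*a)) (SIMPLIFIABLE)
  at R: ((y+(3+x))*a) (not simplifiable)
  at RL: (y+(3+x)) (not simplifiable)
  at RLR: (3+x) (not simplifiable)
Found simplifiable subexpr at path root: (0*((y+(3+x))*a))
One SIMPLIFY step would give: 0
-> NOT in normal form.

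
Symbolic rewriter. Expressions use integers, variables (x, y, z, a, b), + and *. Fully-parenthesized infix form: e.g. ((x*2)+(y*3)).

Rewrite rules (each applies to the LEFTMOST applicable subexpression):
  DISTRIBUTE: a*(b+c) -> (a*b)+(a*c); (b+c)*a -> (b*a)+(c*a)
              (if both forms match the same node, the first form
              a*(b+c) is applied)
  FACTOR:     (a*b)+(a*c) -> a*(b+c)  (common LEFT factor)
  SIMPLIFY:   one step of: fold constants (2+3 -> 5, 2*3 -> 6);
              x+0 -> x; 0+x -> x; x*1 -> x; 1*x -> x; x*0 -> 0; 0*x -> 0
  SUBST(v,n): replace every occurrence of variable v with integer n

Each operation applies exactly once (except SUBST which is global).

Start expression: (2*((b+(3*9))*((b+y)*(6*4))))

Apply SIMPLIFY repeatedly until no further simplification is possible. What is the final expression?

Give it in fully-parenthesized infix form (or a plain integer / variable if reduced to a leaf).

Start: (2*((b+(3*9))*((b+y)*(6*4))))
Step 1: at RLR: (3*9) -> 27; overall: (2*((b+(3*9))*((b+y)*(6*4)))) -> (2*((b+27)*((b+y)*(6*4))))
Step 2: at RRR: (6*4) -> 24; overall: (2*((b+27)*((b+y)*(6*4)))) -> (2*((b+27)*((b+y)*24)))
Fixed point: (2*((b+27)*((b+y)*24)))

Answer: (2*((b+27)*((b+y)*24)))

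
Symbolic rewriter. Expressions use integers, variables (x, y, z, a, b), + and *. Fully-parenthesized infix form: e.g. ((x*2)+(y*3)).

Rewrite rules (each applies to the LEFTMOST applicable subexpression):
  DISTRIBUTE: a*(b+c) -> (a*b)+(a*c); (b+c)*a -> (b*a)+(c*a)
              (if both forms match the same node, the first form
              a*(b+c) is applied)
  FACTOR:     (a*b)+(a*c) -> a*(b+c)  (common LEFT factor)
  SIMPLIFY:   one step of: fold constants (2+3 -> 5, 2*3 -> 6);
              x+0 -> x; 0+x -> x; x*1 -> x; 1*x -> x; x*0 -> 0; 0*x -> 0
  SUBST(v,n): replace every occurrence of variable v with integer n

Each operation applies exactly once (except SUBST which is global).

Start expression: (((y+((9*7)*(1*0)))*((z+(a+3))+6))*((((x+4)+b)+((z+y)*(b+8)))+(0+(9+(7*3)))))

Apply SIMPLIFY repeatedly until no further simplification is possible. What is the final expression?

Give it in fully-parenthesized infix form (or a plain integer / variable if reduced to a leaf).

Start: (((y+((9*7)*(1*0)))*((z+(a+3))+6))*((((x+4)+b)+((z+y)*(b+8)))+(0+(9+(7*3)))))
Step 1: at LLRL: (9*7) -> 63; overall: (((y+((9*7)*(1*0)))*((z+(a+3))+6))*((((x+4)+b)+((z+y)*(b+8)))+(0+(9+(7*3))))) -> (((y+(63*(1*0)))*((z+(a+3))+6))*((((x+4)+b)+((z+y)*(b+8)))+(0+(9+(7*3)))))
Step 2: at LLRR: (1*0) -> 0; overall: (((y+(63*(1*0)))*((z+(a+3))+6))*((((x+4)+b)+((z+y)*(b+8)))+(0+(9+(7*3))))) -> (((y+(63*0))*((z+(a+3))+6))*((((x+4)+b)+((z+y)*(b+8)))+(0+(9+(7*3)))))
Step 3: at LLR: (63*0) -> 0; overall: (((y+(63*0))*((z+(a+3))+6))*((((x+4)+b)+((z+y)*(b+8)))+(0+(9+(7*3))))) -> (((y+0)*((z+(a+3))+6))*((((x+4)+b)+((z+y)*(b+8)))+(0+(9+(7*3)))))
Step 4: at LL: (y+0) -> y; overall: (((y+0)*((z+(a+3))+6))*((((x+4)+b)+((z+y)*(b+8)))+(0+(9+(7*3))))) -> ((y*((z+(a+3))+6))*((((x+4)+b)+((z+y)*(b+8)))+(0+(9+(7*3)))))
Step 5: at RR: (0+(9+(7*3))) -> (9+(7*3)); overall: ((y*((z+(a+3))+6))*((((x+4)+b)+((z+y)*(b+8)))+(0+(9+(7*3))))) -> ((y*((z+(a+3))+6))*((((x+4)+b)+((z+y)*(b+8)))+(9+(7*3))))
Step 6: at RRR: (7*3) -> 21; overall: ((y*((z+(a+3))+6))*((((x+4)+b)+((z+y)*(b+8)))+(9+(7*3)))) -> ((y*((z+(a+3))+6))*((((x+4)+b)+((z+y)*(b+8)))+(9+21)))
Step 7: at RR: (9+21) -> 30; overall: ((y*((z+(a+3))+6))*((((x+4)+b)+((z+y)*(b+8)))+(9+21))) -> ((y*((z+(a+3))+6))*((((x+4)+b)+((z+y)*(b+8)))+30))
Fixed point: ((y*((z+(a+3))+6))*((((x+4)+b)+((z+y)*(b+8)))+30))

Answer: ((y*((z+(a+3))+6))*((((x+4)+b)+((z+y)*(b+8)))+30))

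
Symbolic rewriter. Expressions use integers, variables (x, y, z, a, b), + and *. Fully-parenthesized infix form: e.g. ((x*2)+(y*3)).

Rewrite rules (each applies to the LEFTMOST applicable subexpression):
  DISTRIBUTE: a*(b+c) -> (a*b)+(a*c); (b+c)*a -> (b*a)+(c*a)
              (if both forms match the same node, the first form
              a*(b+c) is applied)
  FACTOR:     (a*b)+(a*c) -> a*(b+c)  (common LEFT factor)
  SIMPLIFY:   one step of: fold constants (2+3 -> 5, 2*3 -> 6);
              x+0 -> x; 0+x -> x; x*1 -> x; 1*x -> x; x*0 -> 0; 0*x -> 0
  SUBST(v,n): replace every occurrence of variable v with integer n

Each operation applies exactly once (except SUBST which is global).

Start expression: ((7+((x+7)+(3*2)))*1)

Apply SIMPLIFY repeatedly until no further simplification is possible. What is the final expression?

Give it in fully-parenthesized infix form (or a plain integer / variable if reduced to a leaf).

Answer: (7+((x+7)+6))

Derivation:
Start: ((7+((x+7)+(3*2)))*1)
Step 1: at root: ((7+((x+7)+(3*2)))*1) -> (7+((x+7)+(3*2))); overall: ((7+((x+7)+(3*2)))*1) -> (7+((x+7)+(3*2)))
Step 2: at RR: (3*2) -> 6; overall: (7+((x+7)+(3*2))) -> (7+((x+7)+6))
Fixed point: (7+((x+7)+6))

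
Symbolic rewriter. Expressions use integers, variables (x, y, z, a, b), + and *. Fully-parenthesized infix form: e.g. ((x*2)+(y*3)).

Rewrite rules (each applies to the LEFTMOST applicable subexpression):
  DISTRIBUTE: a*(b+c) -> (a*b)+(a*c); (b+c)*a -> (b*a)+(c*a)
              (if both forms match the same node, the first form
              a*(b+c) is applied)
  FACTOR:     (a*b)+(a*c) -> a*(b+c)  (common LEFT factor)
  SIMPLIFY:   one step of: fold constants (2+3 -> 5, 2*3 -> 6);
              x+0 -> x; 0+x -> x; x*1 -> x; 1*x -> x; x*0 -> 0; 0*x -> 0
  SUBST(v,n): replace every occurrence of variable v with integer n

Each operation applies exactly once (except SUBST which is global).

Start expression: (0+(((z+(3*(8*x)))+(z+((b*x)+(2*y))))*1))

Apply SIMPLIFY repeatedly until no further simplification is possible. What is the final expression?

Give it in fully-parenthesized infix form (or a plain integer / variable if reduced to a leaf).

Answer: ((z+(3*(8*x)))+(z+((b*x)+(2*y))))

Derivation:
Start: (0+(((z+(3*(8*x)))+(z+((b*x)+(2*y))))*1))
Step 1: at root: (0+(((z+(3*(8*x)))+(z+((b*x)+(2*y))))*1)) -> (((z+(3*(8*x)))+(z+((b*x)+(2*y))))*1); overall: (0+(((z+(3*(8*x)))+(z+((b*x)+(2*y))))*1)) -> (((z+(3*(8*x)))+(z+((b*x)+(2*y))))*1)
Step 2: at root: (((z+(3*(8*x)))+(z+((b*x)+(2*y))))*1) -> ((z+(3*(8*x)))+(z+((b*x)+(2*y)))); overall: (((z+(3*(8*x)))+(z+((b*x)+(2*y))))*1) -> ((z+(3*(8*x)))+(z+((b*x)+(2*y))))
Fixed point: ((z+(3*(8*x)))+(z+((b*x)+(2*y))))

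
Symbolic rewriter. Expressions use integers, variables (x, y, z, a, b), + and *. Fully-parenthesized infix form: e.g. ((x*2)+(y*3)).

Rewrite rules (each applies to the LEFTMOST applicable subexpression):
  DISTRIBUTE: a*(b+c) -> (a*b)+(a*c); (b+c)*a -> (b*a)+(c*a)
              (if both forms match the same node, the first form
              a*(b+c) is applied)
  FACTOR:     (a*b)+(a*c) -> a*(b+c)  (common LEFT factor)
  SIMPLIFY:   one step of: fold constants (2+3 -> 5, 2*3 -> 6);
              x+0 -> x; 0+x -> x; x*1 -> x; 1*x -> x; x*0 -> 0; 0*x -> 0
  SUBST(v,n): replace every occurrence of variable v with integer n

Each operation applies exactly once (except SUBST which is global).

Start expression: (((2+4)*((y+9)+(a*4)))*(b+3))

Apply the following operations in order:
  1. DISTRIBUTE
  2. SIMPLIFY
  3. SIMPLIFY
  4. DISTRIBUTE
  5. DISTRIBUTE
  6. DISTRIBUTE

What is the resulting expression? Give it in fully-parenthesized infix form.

Answer: (((((6*y)+(6*9))*b)+((6*(a*4))*b))+((6*((y+9)+(a*4)))*3))

Derivation:
Start: (((2+4)*((y+9)+(a*4)))*(b+3))
Apply DISTRIBUTE at root (target: (((2+4)*((y+9)+(a*4)))*(b+3))): (((2+4)*((y+9)+(a*4)))*(b+3)) -> ((((2+4)*((y+9)+(a*4)))*b)+(((2+4)*((y+9)+(a*4)))*3))
Apply SIMPLIFY at LLL (target: (2+4)): ((((2+4)*((y+9)+(a*4)))*b)+(((2+4)*((y+9)+(a*4)))*3)) -> (((6*((y+9)+(a*4)))*b)+(((2+4)*((y+9)+(a*4)))*3))
Apply SIMPLIFY at RLL (target: (2+4)): (((6*((y+9)+(a*4)))*b)+(((2+4)*((y+9)+(a*4)))*3)) -> (((6*((y+9)+(a*4)))*b)+((6*((y+9)+(a*4)))*3))
Apply DISTRIBUTE at LL (target: (6*((y+9)+(a*4)))): (((6*((y+9)+(a*4)))*b)+((6*((y+9)+(a*4)))*3)) -> ((((6*(y+9))+(6*(a*4)))*b)+((6*((y+9)+(a*4)))*3))
Apply DISTRIBUTE at L (target: (((6*(y+9))+(6*(a*4)))*b)): ((((6*(y+9))+(6*(a*4)))*b)+((6*((y+9)+(a*4)))*3)) -> ((((6*(y+9))*b)+((6*(a*4))*b))+((6*((y+9)+(a*4)))*3))
Apply DISTRIBUTE at LLL (target: (6*(y+9))): ((((6*(y+9))*b)+((6*(a*4))*b))+((6*((y+9)+(a*4)))*3)) -> (((((6*y)+(6*9))*b)+((6*(a*4))*b))+((6*((y+9)+(a*4)))*3))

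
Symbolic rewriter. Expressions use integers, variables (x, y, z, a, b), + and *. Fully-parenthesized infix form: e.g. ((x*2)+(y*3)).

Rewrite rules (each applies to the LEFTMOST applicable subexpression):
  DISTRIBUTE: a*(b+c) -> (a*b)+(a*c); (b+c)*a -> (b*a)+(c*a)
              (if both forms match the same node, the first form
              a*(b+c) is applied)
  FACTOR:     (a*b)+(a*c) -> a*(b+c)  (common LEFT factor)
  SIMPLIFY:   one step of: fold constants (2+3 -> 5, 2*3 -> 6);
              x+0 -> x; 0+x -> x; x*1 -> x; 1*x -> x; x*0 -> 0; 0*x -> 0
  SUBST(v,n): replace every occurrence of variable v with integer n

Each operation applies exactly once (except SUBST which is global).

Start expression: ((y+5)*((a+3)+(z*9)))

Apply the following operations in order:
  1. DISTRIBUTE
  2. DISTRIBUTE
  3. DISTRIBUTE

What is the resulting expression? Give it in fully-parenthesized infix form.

Answer: ((((y*a)+(5*a))+((y+5)*3))+((y+5)*(z*9)))

Derivation:
Start: ((y+5)*((a+3)+(z*9)))
Apply DISTRIBUTE at root (target: ((y+5)*((a+3)+(z*9)))): ((y+5)*((a+3)+(z*9))) -> (((y+5)*(a+3))+((y+5)*(z*9)))
Apply DISTRIBUTE at L (target: ((y+5)*(a+3))): (((y+5)*(a+3))+((y+5)*(z*9))) -> ((((y+5)*a)+((y+5)*3))+((y+5)*(z*9)))
Apply DISTRIBUTE at LL (target: ((y+5)*a)): ((((y+5)*a)+((y+5)*3))+((y+5)*(z*9))) -> ((((y*a)+(5*a))+((y+5)*3))+((y+5)*(z*9)))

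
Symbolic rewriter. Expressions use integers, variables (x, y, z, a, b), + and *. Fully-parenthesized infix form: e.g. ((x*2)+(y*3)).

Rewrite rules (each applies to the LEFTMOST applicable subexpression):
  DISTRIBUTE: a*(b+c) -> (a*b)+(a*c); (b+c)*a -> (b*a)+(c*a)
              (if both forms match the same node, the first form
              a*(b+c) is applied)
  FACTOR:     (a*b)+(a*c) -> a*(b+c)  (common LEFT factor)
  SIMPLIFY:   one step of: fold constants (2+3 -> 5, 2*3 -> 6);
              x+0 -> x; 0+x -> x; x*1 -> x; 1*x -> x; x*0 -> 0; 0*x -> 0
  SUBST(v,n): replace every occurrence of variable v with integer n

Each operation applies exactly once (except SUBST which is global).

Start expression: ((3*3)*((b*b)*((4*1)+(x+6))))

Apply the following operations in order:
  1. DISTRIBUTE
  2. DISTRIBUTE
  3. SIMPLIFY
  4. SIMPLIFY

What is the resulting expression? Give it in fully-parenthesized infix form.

Answer: ((9*((b*b)*4))+((3*3)*((b*b)*(x+6))))

Derivation:
Start: ((3*3)*((b*b)*((4*1)+(x+6))))
Apply DISTRIBUTE at R (target: ((b*b)*((4*1)+(x+6)))): ((3*3)*((b*b)*((4*1)+(x+6)))) -> ((3*3)*(((b*b)*(4*1))+((b*b)*(x+6))))
Apply DISTRIBUTE at root (target: ((3*3)*(((b*b)*(4*1))+((b*b)*(x+6))))): ((3*3)*(((b*b)*(4*1))+((b*b)*(x+6)))) -> (((3*3)*((b*b)*(4*1)))+((3*3)*((b*b)*(x+6))))
Apply SIMPLIFY at LL (target: (3*3)): (((3*3)*((b*b)*(4*1)))+((3*3)*((b*b)*(x+6)))) -> ((9*((b*b)*(4*1)))+((3*3)*((b*b)*(x+6))))
Apply SIMPLIFY at LRR (target: (4*1)): ((9*((b*b)*(4*1)))+((3*3)*((b*b)*(x+6)))) -> ((9*((b*b)*4))+((3*3)*((b*b)*(x+6))))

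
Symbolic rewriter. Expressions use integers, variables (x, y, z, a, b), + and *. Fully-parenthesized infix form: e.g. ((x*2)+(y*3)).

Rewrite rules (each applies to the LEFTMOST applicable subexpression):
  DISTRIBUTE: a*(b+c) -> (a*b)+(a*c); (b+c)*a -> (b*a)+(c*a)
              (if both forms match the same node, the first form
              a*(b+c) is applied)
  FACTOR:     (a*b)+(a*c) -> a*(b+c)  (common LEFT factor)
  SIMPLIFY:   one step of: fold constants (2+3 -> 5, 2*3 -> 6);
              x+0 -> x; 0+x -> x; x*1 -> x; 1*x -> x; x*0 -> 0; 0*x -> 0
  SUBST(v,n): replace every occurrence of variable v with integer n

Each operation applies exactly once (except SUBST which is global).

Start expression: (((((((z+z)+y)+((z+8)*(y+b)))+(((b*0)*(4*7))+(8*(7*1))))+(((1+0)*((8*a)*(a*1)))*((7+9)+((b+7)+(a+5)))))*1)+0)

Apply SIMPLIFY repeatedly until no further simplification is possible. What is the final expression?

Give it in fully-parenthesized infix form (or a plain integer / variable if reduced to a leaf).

Answer: (((((z+z)+y)+((z+8)*(y+b)))+56)+(((8*a)*a)*(16+((b+7)+(a+5)))))

Derivation:
Start: (((((((z+z)+y)+((z+8)*(y+b)))+(((b*0)*(4*7))+(8*(7*1))))+(((1+0)*((8*a)*(a*1)))*((7+9)+((b+7)+(a+5)))))*1)+0)
Step 1: at root: (((((((z+z)+y)+((z+8)*(y+b)))+(((b*0)*(4*7))+(8*(7*1))))+(((1+0)*((8*a)*(a*1)))*((7+9)+((b+7)+(a+5)))))*1)+0) -> ((((((z+z)+y)+((z+8)*(y+b)))+(((b*0)*(4*7))+(8*(7*1))))+(((1+0)*((8*a)*(a*1)))*((7+9)+((b+7)+(a+5)))))*1); overall: (((((((z+z)+y)+((z+8)*(y+b)))+(((b*0)*(4*7))+(8*(7*1))))+(((1+0)*((8*a)*(a*1)))*((7+9)+((b+7)+(a+5)))))*1)+0) -> ((((((z+z)+y)+((z+8)*(y+b)))+(((b*0)*(4*7))+(8*(7*1))))+(((1+0)*((8*a)*(a*1)))*((7+9)+((b+7)+(a+5)))))*1)
Step 2: at root: ((((((z+z)+y)+((z+8)*(y+b)))+(((b*0)*(4*7))+(8*(7*1))))+(((1+0)*((8*a)*(a*1)))*((7+9)+((b+7)+(a+5)))))*1) -> (((((z+z)+y)+((z+8)*(y+b)))+(((b*0)*(4*7))+(8*(7*1))))+(((1+0)*((8*a)*(a*1)))*((7+9)+((b+7)+(a+5))))); overall: ((((((z+z)+y)+((z+8)*(y+b)))+(((b*0)*(4*7))+(8*(7*1))))+(((1+0)*((8*a)*(a*1)))*((7+9)+((b+7)+(a+5)))))*1) -> (((((z+z)+y)+((z+8)*(y+b)))+(((b*0)*(4*7))+(8*(7*1))))+(((1+0)*((8*a)*(a*1)))*((7+9)+((b+7)+(a+5)))))
Step 3: at LRLL: (b*0) -> 0; overall: (((((z+z)+y)+((z+8)*(y+b)))+(((b*0)*(4*7))+(8*(7*1))))+(((1+0)*((8*a)*(a*1)))*((7+9)+((b+7)+(a+5))))) -> (((((z+z)+y)+((z+8)*(y+b)))+((0*(4*7))+(8*(7*1))))+(((1+0)*((8*a)*(a*1)))*((7+9)+((b+7)+(a+5)))))
Step 4: at LRL: (0*(4*7)) -> 0; overall: (((((z+z)+y)+((z+8)*(y+b)))+((0*(4*7))+(8*(7*1))))+(((1+0)*((8*a)*(a*1)))*((7+9)+((b+7)+(a+5))))) -> (((((z+z)+y)+((z+8)*(y+b)))+(0+(8*(7*1))))+(((1+0)*((8*a)*(a*1)))*((7+9)+((b+7)+(a+5)))))
Step 5: at LR: (0+(8*(7*1))) -> (8*(7*1)); overall: (((((z+z)+y)+((z+8)*(y+b)))+(0+(8*(7*1))))+(((1+0)*((8*a)*(a*1)))*((7+9)+((b+7)+(a+5))))) -> (((((z+z)+y)+((z+8)*(y+b)))+(8*(7*1)))+(((1+0)*((8*a)*(a*1)))*((7+9)+((b+7)+(a+5)))))
Step 6: at LRR: (7*1) -> 7; overall: (((((z+z)+y)+((z+8)*(y+b)))+(8*(7*1)))+(((1+0)*((8*a)*(a*1)))*((7+9)+((b+7)+(a+5))))) -> (((((z+z)+y)+((z+8)*(y+b)))+(8*7))+(((1+0)*((8*a)*(a*1)))*((7+9)+((b+7)+(a+5)))))
Step 7: at LR: (8*7) -> 56; overall: (((((z+z)+y)+((z+8)*(y+b)))+(8*7))+(((1+0)*((8*a)*(a*1)))*((7+9)+((b+7)+(a+5))))) -> (((((z+z)+y)+((z+8)*(y+b)))+56)+(((1+0)*((8*a)*(a*1)))*((7+9)+((b+7)+(a+5)))))
Step 8: at RLL: (1+0) -> 1; overall: (((((z+z)+y)+((z+8)*(y+b)))+56)+(((1+0)*((8*a)*(a*1)))*((7+9)+((b+7)+(a+5))))) -> (((((z+z)+y)+((z+8)*(y+b)))+56)+((1*((8*a)*(a*1)))*((7+9)+((b+7)+(a+5)))))
Step 9: at RL: (1*((8*a)*(a*1))) -> ((8*a)*(a*1)); overall: (((((z+z)+y)+((z+8)*(y+b)))+56)+((1*((8*a)*(a*1)))*((7+9)+((b+7)+(a+5))))) -> (((((z+z)+y)+((z+8)*(y+b)))+56)+(((8*a)*(a*1))*((7+9)+((b+7)+(a+5)))))
Step 10: at RLR: (a*1) -> a; overall: (((((z+z)+y)+((z+8)*(y+b)))+56)+(((8*a)*(a*1))*((7+9)+((b+7)+(a+5))))) -> (((((z+z)+y)+((z+8)*(y+b)))+56)+(((8*a)*a)*((7+9)+((b+7)+(a+5)))))
Step 11: at RRL: (7+9) -> 16; overall: (((((z+z)+y)+((z+8)*(y+b)))+56)+(((8*a)*a)*((7+9)+((b+7)+(a+5))))) -> (((((z+z)+y)+((z+8)*(y+b)))+56)+(((8*a)*a)*(16+((b+7)+(a+5)))))
Fixed point: (((((z+z)+y)+((z+8)*(y+b)))+56)+(((8*a)*a)*(16+((b+7)+(a+5)))))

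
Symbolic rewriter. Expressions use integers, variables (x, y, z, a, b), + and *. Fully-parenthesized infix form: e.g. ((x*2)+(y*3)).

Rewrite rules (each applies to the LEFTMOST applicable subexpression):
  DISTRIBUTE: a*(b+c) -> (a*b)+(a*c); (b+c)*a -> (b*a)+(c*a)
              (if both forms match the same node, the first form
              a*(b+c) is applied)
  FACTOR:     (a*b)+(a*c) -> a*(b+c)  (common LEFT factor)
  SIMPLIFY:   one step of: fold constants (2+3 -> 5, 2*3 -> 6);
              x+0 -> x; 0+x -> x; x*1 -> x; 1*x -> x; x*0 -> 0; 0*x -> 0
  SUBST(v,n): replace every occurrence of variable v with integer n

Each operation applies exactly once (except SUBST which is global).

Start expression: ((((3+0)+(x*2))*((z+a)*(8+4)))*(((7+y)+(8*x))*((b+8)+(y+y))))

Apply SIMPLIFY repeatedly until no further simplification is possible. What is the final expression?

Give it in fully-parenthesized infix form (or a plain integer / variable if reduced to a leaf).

Start: ((((3+0)+(x*2))*((z+a)*(8+4)))*(((7+y)+(8*x))*((b+8)+(y+y))))
Step 1: at LLL: (3+0) -> 3; overall: ((((3+0)+(x*2))*((z+a)*(8+4)))*(((7+y)+(8*x))*((b+8)+(y+y)))) -> (((3+(x*2))*((z+a)*(8+4)))*(((7+y)+(8*x))*((b+8)+(y+y))))
Step 2: at LRR: (8+4) -> 12; overall: (((3+(x*2))*((z+a)*(8+4)))*(((7+y)+(8*x))*((b+8)+(y+y)))) -> (((3+(x*2))*((z+a)*12))*(((7+y)+(8*x))*((b+8)+(y+y))))
Fixed point: (((3+(x*2))*((z+a)*12))*(((7+y)+(8*x))*((b+8)+(y+y))))

Answer: (((3+(x*2))*((z+a)*12))*(((7+y)+(8*x))*((b+8)+(y+y))))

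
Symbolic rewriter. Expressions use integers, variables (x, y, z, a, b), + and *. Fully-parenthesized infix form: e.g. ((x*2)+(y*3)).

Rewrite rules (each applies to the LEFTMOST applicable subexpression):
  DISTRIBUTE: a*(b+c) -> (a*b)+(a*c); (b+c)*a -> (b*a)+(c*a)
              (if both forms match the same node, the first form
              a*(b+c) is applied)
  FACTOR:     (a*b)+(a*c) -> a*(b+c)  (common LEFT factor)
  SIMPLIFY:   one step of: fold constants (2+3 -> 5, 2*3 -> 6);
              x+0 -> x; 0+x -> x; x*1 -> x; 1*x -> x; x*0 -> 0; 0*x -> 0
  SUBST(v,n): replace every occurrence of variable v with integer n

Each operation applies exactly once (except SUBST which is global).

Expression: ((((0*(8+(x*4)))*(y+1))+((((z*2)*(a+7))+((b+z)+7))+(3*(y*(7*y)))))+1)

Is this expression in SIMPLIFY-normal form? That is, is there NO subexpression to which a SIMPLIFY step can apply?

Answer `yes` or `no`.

Expression: ((((0*(8+(x*4)))*(y+1))+((((z*2)*(a+7))+((b+z)+7))+(3*(y*(7*y)))))+1)
Scanning for simplifiable subexpressions (pre-order)...
  at root: ((((0*(8+(x*4)))*(y+1))+((((z*2)*(a+7))+((b+z)+7))+(3*(y*(7*y)))))+1) (not simplifiable)
  at L: (((0*(8+(x*4)))*(y+1))+((((z*2)*(a+7))+((b+z)+7))+(3*(y*(7*y))))) (not simplifiable)
  at LL: ((0*(8+(x*4)))*(y+1)) (not simplifiable)
  at LLL: (0*(8+(x*4))) (SIMPLIFIABLE)
  at LLLR: (8+(x*4)) (not simplifiable)
  at LLLRR: (x*4) (not simplifiable)
  at LLR: (y+1) (not simplifiable)
  at LR: ((((z*2)*(a+7))+((b+z)+7))+(3*(y*(7*y)))) (not simplifiable)
  at LRL: (((z*2)*(a+7))+((b+z)+7)) (not simplifiable)
  at LRLL: ((z*2)*(a+7)) (not simplifiable)
  at LRLLL: (z*2) (not simplifiable)
  at LRLLR: (a+7) (not simplifiable)
  at LRLR: ((b+z)+7) (not simplifiable)
  at LRLRL: (b+z) (not simplifiable)
  at LRR: (3*(y*(7*y))) (not simplifiable)
  at LRRR: (y*(7*y)) (not simplifiable)
  at LRRRR: (7*y) (not simplifiable)
Found simplifiable subexpr at path LLL: (0*(8+(x*4)))
One SIMPLIFY step would give: (((0*(y+1))+((((z*2)*(a+7))+((b+z)+7))+(3*(y*(7*y)))))+1)
-> NOT in normal form.

Answer: no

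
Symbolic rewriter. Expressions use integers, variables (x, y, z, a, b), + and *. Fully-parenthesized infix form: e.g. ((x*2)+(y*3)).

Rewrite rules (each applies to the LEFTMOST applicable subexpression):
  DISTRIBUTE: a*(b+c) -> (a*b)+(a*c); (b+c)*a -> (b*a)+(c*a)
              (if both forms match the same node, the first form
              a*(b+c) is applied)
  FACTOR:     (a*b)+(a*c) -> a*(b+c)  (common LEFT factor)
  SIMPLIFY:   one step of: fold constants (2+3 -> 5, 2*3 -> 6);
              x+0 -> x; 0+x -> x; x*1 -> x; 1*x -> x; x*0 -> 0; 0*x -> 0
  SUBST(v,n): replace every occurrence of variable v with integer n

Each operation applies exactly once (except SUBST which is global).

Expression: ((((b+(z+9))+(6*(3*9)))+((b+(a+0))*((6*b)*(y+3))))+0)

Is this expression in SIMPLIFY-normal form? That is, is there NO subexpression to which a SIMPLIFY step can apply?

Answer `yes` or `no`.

Answer: no

Derivation:
Expression: ((((b+(z+9))+(6*(3*9)))+((b+(a+0))*((6*b)*(y+3))))+0)
Scanning for simplifiable subexpressions (pre-order)...
  at root: ((((b+(z+9))+(6*(3*9)))+((b+(a+0))*((6*b)*(y+3))))+0) (SIMPLIFIABLE)
  at L: (((b+(z+9))+(6*(3*9)))+((b+(a+0))*((6*b)*(y+3)))) (not simplifiable)
  at LL: ((b+(z+9))+(6*(3*9))) (not simplifiable)
  at LLL: (b+(z+9)) (not simplifiable)
  at LLLR: (z+9) (not simplifiable)
  at LLR: (6*(3*9)) (not simplifiable)
  at LLRR: (3*9) (SIMPLIFIABLE)
  at LR: ((b+(a+0))*((6*b)*(y+3))) (not simplifiable)
  at LRL: (b+(a+0)) (not simplifiable)
  at LRLR: (a+0) (SIMPLIFIABLE)
  at LRR: ((6*b)*(y+3)) (not simplifiable)
  at LRRL: (6*b) (not simplifiable)
  at LRRR: (y+3) (not simplifiable)
Found simplifiable subexpr at path root: ((((b+(z+9))+(6*(3*9)))+((b+(a+0))*((6*b)*(y+3))))+0)
One SIMPLIFY step would give: (((b+(z+9))+(6*(3*9)))+((b+(a+0))*((6*b)*(y+3))))
-> NOT in normal form.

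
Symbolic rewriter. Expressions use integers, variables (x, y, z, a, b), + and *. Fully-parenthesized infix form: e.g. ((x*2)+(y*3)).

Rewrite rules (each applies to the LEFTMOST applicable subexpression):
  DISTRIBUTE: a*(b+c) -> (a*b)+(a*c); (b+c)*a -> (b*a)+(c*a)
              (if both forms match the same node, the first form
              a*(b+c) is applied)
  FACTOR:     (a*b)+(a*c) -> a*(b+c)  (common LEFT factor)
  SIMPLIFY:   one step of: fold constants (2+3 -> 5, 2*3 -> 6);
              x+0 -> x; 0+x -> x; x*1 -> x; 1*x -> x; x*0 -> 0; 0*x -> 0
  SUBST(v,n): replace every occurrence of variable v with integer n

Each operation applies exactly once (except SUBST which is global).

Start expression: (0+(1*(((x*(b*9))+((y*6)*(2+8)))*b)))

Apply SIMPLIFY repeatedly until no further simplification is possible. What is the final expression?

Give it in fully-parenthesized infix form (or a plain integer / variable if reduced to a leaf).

Start: (0+(1*(((x*(b*9))+((y*6)*(2+8)))*b)))
Step 1: at root: (0+(1*(((x*(b*9))+((y*6)*(2+8)))*b))) -> (1*(((x*(b*9))+((y*6)*(2+8)))*b)); overall: (0+(1*(((x*(b*9))+((y*6)*(2+8)))*b))) -> (1*(((x*(b*9))+((y*6)*(2+8)))*b))
Step 2: at root: (1*(((x*(b*9))+((y*6)*(2+8)))*b)) -> (((x*(b*9))+((y*6)*(2+8)))*b); overall: (1*(((x*(b*9))+((y*6)*(2+8)))*b)) -> (((x*(b*9))+((y*6)*(2+8)))*b)
Step 3: at LRR: (2+8) -> 10; overall: (((x*(b*9))+((y*6)*(2+8)))*b) -> (((x*(b*9))+((y*6)*10))*b)
Fixed point: (((x*(b*9))+((y*6)*10))*b)

Answer: (((x*(b*9))+((y*6)*10))*b)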